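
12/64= 3/16  =  0.19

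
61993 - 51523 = 10470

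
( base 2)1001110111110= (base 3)20221012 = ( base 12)2b12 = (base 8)11676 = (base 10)5054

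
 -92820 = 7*( - 13260)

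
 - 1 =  - 1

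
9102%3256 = 2590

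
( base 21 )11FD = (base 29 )bqp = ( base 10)10030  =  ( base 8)23456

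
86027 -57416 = 28611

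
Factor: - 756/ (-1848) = 9/22 = 2^( - 1)*3^2*11^(  -  1)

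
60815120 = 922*65960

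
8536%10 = 6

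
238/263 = 238/263 = 0.90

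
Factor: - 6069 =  - 3^1*7^1*17^2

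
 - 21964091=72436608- 94400699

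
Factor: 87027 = 3^1*29009^1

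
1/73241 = 1/73241 = 0.00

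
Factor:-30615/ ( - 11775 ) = 5^( -1)*13^1 =13/5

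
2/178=1/89  =  0.01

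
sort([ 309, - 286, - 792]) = [-792,- 286,309]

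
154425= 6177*25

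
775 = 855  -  80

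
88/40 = 11/5  =  2.20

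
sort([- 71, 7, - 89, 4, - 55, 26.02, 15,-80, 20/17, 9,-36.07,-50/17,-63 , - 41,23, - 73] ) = [-89, - 80 ,-73, - 71, - 63,- 55,  -  41, - 36.07, - 50/17 , 20/17, 4,7, 9,15, 23 , 26.02 ] 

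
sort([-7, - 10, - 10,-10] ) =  [ - 10,-10,-10 , - 7] 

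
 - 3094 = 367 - 3461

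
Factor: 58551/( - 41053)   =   - 87/61 = - 3^1*29^1*61^( - 1 ) 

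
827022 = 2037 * 406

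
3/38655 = 1/12885 = 0.00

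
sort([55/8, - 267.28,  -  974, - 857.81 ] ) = [ - 974, - 857.81  ,  -  267.28,  55/8 ] 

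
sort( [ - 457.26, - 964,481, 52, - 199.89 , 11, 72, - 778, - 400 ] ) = [ - 964,  -  778,-457.26, - 400, - 199.89, 11, 52, 72  ,  481 ] 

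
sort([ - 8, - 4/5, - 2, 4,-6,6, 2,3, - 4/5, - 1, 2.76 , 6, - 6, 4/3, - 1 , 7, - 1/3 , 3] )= [  -  8, -6,-6,-2, - 1, - 1  , - 4/5,- 4/5, - 1/3,4/3 , 2, 2.76, 3 , 3,4 , 6, 6, 7]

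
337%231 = 106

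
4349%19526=4349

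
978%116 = 50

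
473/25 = 18 + 23/25 = 18.92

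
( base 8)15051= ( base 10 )6697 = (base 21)F3J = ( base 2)1101000101001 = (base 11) 5039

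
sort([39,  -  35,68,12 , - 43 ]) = [ - 43 , - 35,12 , 39, 68 ]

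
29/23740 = 29/23740= 0.00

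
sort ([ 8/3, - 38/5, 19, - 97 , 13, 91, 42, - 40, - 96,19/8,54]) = [ - 97, - 96, - 40, - 38/5, 19/8, 8/3,13,  19,42, 54, 91 ]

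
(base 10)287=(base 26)B1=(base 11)241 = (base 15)142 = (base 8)437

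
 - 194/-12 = 97/6 = 16.17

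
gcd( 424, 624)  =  8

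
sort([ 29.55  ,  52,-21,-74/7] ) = [-21, - 74/7, 29.55, 52 ]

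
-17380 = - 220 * 79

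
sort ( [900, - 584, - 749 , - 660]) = [ - 749, - 660, - 584,900 ]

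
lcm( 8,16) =16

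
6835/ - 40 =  - 1367/8=- 170.88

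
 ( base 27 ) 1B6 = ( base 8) 2010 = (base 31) 129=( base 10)1032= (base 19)2G6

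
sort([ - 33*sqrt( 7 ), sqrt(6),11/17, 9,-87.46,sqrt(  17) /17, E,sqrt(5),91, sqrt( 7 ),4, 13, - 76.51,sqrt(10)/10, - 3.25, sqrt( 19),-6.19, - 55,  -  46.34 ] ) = [ - 87.46, - 33*sqrt( 7 ), - 76.51, - 55, - 46.34,-6.19,-3.25, sqrt(17 ) /17, sqrt( 10 )/10 , 11/17,sqrt (5 ), sqrt(6), sqrt( 7), E, 4,sqrt(19) , 9,13, 91] 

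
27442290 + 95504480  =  122946770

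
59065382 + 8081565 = 67146947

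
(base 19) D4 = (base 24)AB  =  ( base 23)al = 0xFB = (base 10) 251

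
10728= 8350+2378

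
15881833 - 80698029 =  - 64816196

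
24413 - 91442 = - 67029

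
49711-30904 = 18807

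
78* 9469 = 738582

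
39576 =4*9894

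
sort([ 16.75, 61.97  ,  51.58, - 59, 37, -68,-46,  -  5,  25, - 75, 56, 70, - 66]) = [ - 75,- 68, - 66,  -  59,  -  46,- 5, 16.75,25,37, 51.58,56, 61.97, 70]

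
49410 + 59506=108916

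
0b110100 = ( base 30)1m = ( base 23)26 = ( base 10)52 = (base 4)310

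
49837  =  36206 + 13631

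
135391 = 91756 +43635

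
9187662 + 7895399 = 17083061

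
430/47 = 430/47 = 9.15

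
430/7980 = 43/798 = 0.05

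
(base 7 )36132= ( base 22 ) J65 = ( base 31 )9m2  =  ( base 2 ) 10010001110101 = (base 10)9333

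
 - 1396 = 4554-5950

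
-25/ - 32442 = 25/32442 = 0.00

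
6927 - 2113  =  4814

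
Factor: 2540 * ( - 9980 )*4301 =-2^4*5^2 * 11^1 * 17^1*23^1*127^1 * 499^1 =- 109026909200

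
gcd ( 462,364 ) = 14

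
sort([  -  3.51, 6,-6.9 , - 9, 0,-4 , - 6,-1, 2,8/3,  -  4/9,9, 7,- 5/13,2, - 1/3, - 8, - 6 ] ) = [-9,-8,- 6.9, - 6,-6,-4,- 3.51, - 1, - 4/9,-5/13,-1/3, 0, 2, 2,8/3, 6 , 7, 9]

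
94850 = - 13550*( - 7)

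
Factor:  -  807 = -3^1*269^1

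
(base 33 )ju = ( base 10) 657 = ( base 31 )l6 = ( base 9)810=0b1010010001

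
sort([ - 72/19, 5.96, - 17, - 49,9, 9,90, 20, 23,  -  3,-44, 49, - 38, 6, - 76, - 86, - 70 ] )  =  [ - 86, -76, - 70, - 49, - 44 , - 38, - 17, - 72/19, - 3,5.96,6, 9  ,  9,20,23,49, 90]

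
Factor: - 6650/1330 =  - 5  =  - 5^1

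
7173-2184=4989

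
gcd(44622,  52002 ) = 18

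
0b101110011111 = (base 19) 84b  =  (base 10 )2975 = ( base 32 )2sv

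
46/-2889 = -1 + 2843/2889 = -0.02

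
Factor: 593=593^1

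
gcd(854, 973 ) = 7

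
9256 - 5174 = 4082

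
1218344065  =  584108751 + 634235314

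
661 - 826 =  - 165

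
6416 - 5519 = 897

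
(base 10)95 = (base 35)2p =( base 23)43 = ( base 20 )4f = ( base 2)1011111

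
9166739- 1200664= 7966075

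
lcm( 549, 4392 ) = 4392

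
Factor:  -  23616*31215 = - 737173440 = - 2^6*3^3 *5^1*41^1*2081^1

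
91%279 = 91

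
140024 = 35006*4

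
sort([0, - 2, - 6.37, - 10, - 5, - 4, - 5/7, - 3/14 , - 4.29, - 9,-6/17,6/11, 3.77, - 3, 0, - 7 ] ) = [-10, - 9, - 7, - 6.37 , - 5 , - 4.29, - 4,  -  3, - 2, - 5/7, - 6/17,-3/14, 0 , 0, 6/11, 3.77]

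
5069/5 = 5069/5 = 1013.80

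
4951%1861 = 1229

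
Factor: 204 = 2^2*3^1*17^1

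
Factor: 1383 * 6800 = 2^4*3^1*5^2*17^1*461^1=9404400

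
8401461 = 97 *86613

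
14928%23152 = 14928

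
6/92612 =3/46306 = 0.00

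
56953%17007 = 5932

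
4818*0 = 0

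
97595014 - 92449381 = 5145633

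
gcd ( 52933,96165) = 1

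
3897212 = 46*84722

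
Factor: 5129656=2^3 * 7^1 * 139^1*659^1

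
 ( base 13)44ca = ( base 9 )14180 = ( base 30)AL0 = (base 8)22636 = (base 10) 9630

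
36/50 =18/25= 0.72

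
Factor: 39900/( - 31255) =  - 2^2  *  3^1*5^1*47^(  -  1 ) = - 60/47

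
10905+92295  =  103200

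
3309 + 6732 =10041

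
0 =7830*0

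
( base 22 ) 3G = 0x52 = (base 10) 82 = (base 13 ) 64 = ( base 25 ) 37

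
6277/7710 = 6277/7710 = 0.81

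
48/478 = 24/239= 0.10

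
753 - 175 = 578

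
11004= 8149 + 2855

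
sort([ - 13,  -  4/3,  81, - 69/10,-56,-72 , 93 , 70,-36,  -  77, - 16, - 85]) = [ - 85, - 77, - 72 , - 56, - 36,- 16,  -  13, - 69/10,-4/3,70,81,  93 ] 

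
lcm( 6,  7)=42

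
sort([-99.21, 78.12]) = [ - 99.21,78.12 ]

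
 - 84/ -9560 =21/2390 =0.01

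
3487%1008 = 463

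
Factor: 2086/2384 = 7/8 = 2^( - 3 )*7^1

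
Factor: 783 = 3^3*29^1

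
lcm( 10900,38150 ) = 76300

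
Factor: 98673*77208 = 7618344984 = 2^3*3^2 * 31^1 * 1061^1*3217^1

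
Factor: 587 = 587^1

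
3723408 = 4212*884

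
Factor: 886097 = 886097^1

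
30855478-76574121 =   -  45718643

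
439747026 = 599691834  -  159944808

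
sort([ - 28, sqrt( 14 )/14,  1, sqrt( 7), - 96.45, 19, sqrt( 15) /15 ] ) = [ - 96.45, - 28,sqrt ( 15 ) /15, sqrt (14 )/14,  1,sqrt(7), 19 ] 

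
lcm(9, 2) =18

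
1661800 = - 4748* ( - 350)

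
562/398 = 1 +82/199 = 1.41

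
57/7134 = 19/2378 = 0.01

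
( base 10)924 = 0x39C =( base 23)1h4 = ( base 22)1K0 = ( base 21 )220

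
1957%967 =23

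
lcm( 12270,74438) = 1116570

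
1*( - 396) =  - 396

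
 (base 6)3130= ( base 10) 702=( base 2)1010111110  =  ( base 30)NC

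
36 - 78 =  - 42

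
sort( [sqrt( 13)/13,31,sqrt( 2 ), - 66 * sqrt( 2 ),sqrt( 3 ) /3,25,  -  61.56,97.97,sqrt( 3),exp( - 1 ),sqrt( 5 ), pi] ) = [ - 66* sqrt( 2 ), - 61.56, sqrt( 13 )/13, exp( - 1),sqrt( 3)/3,  sqrt( 2 ),sqrt( 3), sqrt (5), pi,25,31,97.97 ] 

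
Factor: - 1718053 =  - 1718053^1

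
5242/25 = 5242/25 = 209.68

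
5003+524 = 5527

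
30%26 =4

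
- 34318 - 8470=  - 42788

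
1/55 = 1/55 =0.02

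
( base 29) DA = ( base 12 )283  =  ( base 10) 387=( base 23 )GJ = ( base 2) 110000011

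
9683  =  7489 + 2194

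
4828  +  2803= 7631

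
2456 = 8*307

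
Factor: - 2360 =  - 2^3*5^1*59^1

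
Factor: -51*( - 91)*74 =2^1*3^1*7^1*13^1*17^1* 37^1 =343434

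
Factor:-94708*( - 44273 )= 2^2*23677^1*44273^1=4193007284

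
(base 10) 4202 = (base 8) 10152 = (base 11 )3180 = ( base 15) 13a2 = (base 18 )ch8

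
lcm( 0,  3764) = 0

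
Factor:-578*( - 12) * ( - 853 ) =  - 5916408 = -  2^3* 3^1 * 17^2 * 853^1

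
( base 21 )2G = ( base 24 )2a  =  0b111010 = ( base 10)58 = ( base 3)2011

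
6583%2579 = 1425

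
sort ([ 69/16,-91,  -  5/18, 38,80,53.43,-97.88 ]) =[ - 97.88,-91,-5/18 , 69/16, 38,  53.43,80]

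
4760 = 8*595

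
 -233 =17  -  250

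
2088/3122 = 1044/1561= 0.67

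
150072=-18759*(-8 ) 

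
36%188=36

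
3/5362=3/5362= 0.00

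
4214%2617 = 1597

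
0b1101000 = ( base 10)104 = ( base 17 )62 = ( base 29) 3H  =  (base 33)35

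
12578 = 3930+8648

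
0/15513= 0 = 0.00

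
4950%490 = 50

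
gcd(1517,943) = 41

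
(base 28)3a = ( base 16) 5e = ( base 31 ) 31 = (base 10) 94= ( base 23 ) 42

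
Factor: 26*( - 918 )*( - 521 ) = 12435228 = 2^2*3^3*13^1*17^1*521^1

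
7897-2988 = 4909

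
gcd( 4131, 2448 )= 153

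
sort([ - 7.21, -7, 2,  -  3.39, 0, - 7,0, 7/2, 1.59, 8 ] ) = [ - 7.21 , - 7, - 7, - 3.39, 0, 0, 1.59 , 2, 7/2, 8]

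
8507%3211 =2085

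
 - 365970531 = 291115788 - 657086319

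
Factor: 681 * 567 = 386127 = 3^5 * 7^1*227^1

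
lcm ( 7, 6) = 42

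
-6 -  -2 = -4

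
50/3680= 5/368= 0.01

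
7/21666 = 7/21666 = 0.00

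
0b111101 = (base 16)3d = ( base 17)3A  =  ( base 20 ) 31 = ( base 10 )61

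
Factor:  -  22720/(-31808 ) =5/7 =5^1 * 7^( -1 )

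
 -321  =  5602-5923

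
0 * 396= 0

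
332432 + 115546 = 447978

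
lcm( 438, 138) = 10074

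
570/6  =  95  =  95.00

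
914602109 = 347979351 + 566622758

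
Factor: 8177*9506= 2^1*7^2* 13^1 * 17^1*37^1*97^1 = 77730562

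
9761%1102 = 945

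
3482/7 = 497 +3/7= 497.43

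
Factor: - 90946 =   -  2^1*37^1*1229^1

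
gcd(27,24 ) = 3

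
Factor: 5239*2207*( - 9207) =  - 3^3 * 11^1*13^2*31^2*2207^1  =  -  106455688911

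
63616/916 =69+103/229 = 69.45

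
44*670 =29480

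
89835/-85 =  - 17967/17 = - 1056.88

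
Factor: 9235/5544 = 2^( - 3 )*3^(-2)*5^1*7^( - 1)*11^( - 1)*1847^1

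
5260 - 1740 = 3520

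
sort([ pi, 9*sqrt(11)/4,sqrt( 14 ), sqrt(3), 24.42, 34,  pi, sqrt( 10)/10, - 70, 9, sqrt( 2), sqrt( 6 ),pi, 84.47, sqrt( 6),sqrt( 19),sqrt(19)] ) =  [ - 70, sqrt(10) /10, sqrt( 2), sqrt( 3)  ,  sqrt ( 6 ), sqrt( 6), pi, pi,pi, sqrt (14),sqrt( 19), sqrt( 19), 9*sqrt( 11)/4,  9, 24.42, 34,84.47 ]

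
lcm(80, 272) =1360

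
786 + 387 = 1173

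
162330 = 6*27055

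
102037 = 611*167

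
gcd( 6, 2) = 2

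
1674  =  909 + 765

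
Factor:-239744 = -2^7 * 1873^1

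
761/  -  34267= - 761/34267=- 0.02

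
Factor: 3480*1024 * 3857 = 2^13*3^1*5^1*7^1*19^1*29^2 = 13744496640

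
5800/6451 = 5800/6451 = 0.90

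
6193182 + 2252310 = 8445492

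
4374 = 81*54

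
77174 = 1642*47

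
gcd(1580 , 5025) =5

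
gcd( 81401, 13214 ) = 1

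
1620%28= 24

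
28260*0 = 0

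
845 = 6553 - 5708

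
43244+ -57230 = -13986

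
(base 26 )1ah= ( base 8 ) 1671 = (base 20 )27D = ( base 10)953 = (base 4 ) 32321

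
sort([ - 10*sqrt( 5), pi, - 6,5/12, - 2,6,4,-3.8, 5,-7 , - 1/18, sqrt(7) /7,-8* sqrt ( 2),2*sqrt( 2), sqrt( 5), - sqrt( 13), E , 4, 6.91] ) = [- 10*sqrt( 5), - 8*sqrt( 2), - 7, - 6, - 3.8, - sqrt( 13 ),-2,-1/18 , sqrt( 7 )/7,5/12,sqrt(5) , E, 2*sqrt( 2 ), pi,4, 4,5,6, 6.91] 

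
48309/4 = 12077+ 1/4 = 12077.25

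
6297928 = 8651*728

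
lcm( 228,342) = 684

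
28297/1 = 28297 =28297.00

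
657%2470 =657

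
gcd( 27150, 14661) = 543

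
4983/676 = 7+251/676  =  7.37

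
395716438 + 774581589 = 1170298027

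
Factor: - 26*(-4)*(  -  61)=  - 6344 = -2^3*13^1*61^1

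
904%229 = 217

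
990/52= 495/26 =19.04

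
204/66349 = 204/66349 = 0.00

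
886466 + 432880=1319346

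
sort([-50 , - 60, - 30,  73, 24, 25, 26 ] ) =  [ -60,- 50, - 30,24,25, 26, 73 ] 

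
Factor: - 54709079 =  - 31^1*1764809^1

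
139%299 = 139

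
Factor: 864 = 2^5*3^3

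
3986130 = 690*5777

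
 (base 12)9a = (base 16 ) 76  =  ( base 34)3G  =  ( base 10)118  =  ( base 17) 6G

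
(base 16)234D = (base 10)9037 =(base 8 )21515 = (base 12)5291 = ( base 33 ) 89s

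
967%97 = 94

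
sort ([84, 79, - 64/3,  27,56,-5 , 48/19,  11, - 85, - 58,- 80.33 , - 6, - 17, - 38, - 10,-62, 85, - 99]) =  [-99,-85,-80.33, - 62, - 58, - 38,-64/3, - 17 , - 10, - 6,-5,48/19,11,27, 56, 79  ,  84,85 ] 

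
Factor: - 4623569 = - 4623569^1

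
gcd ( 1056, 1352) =8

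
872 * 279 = 243288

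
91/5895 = 91/5895 =0.02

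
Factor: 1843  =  19^1*97^1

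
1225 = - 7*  ( - 175)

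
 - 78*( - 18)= 1404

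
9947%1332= 623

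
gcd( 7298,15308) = 178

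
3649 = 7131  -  3482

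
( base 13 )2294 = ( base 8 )11365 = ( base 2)1001011110101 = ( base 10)4853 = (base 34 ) 46p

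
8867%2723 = 698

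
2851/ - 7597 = - 1 + 4746/7597 = - 0.38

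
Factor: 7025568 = 2^5*3^1*11^1*6653^1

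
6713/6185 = 1  +  528/6185 = 1.09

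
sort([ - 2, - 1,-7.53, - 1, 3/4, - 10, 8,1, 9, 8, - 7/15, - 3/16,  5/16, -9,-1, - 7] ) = [ - 10, - 9, - 7.53, - 7, - 2, - 1, - 1,  -  1,  -  7/15 , - 3/16,5/16,3/4, 1, 8,8,9] 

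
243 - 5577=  - 5334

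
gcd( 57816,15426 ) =18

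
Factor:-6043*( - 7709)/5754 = 46585487/5754 = 2^(-1)*3^(-1)*7^(-1 ) * 13^1 * 137^(-1) * 593^1*6043^1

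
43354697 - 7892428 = 35462269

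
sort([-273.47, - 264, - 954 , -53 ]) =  [ - 954,-273.47, - 264 ,-53]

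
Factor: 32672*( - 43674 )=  - 2^6*3^1 * 29^1*251^1*1021^1 = - 1426916928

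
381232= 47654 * 8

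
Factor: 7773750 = 2^1*3^2*5^4*691^1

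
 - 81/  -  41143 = 81/41143 =0.00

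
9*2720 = 24480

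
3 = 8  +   - 5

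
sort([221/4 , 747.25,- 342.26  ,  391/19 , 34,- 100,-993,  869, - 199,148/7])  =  [-993,- 342.26, - 199 ,-100, 391/19, 148/7, 34,221/4,  747.25, 869]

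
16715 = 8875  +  7840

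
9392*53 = 497776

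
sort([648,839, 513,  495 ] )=[495,  513, 648, 839]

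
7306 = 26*281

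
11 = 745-734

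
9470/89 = 106 + 36/89 = 106.40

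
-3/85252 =  -  3/85252 = - 0.00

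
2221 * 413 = 917273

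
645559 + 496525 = 1142084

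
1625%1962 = 1625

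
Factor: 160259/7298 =2^( - 1)*11^1*17^1*41^(-1 ) * 89^(-1 )*857^1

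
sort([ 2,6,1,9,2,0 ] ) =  [ 0, 1,2,2,6, 9]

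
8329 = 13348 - 5019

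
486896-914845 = -427949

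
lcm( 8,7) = 56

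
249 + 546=795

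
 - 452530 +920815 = 468285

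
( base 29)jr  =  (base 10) 578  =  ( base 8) 1102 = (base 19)1B8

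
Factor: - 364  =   -2^2 * 7^1*13^1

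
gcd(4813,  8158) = 1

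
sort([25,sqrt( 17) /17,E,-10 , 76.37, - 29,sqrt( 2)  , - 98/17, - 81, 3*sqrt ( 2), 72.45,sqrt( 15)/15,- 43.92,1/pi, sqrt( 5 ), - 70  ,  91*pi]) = [ - 81 ,  -  70,  -  43.92, - 29, - 10, - 98/17,sqrt( 17 ) /17,sqrt (15 ) /15,1/pi, sqrt( 2),sqrt( 5),E,  3* sqrt( 2 ), 25,72.45,76.37,91*pi ]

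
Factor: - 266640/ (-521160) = 2^1* 11^1*43^( - 1 ) = 22/43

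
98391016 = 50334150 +48056866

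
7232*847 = 6125504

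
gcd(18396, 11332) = 4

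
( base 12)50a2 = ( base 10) 8762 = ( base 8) 21072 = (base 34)7jo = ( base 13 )3CB0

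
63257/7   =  63257/7= 9036.71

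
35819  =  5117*7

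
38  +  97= 135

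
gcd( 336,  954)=6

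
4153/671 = 4153/671 = 6.19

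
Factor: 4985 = 5^1*997^1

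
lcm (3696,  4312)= 25872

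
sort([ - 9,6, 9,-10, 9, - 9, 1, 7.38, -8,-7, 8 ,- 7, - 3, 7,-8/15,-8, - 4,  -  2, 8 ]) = [-10,  -  9, - 9,  -  8 , - 8, -7, - 7,  -  4, - 3, - 2, - 8/15,  1, 6, 7, 7.38 , 8,8, 9, 9]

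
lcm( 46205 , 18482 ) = 92410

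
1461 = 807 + 654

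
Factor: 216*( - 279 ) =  - 60264 = - 2^3*3^5*31^1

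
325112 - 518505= -193393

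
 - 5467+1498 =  - 3969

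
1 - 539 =-538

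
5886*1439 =8469954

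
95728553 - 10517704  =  85210849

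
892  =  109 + 783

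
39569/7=5652+5/7 = 5652.71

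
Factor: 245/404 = 2^ (  -  2 )*5^1*7^2*101^ (-1)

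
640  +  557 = 1197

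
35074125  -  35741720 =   -  667595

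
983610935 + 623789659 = 1607400594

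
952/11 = 86 +6/11 = 86.55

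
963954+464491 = 1428445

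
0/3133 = 0 = 0.00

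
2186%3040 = 2186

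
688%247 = 194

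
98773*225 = 22223925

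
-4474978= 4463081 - 8938059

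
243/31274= 243/31274 = 0.01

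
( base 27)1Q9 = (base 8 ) 2640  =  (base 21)35C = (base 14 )74c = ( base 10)1440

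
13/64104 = 13/64104 =0.00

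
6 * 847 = 5082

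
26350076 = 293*89932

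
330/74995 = 66/14999 = 0.00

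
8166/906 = 9+ 2/151 = 9.01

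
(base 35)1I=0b110101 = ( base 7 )104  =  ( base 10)53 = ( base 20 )2d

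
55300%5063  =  4670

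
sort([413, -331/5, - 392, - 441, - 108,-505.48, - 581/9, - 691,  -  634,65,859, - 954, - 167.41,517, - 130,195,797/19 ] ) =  [ - 954, - 691, - 634, - 505.48,-441, - 392,  -  167.41 , - 130, - 108, - 331/5, - 581/9, 797/19,  65, 195, 413 , 517,859]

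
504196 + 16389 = 520585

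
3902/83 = 47+1/83=47.01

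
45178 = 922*49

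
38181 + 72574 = 110755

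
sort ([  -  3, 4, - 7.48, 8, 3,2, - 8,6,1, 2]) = [ -8, - 7.48, - 3,1, 2, 2,3, 4,6,8]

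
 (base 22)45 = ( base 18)53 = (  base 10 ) 93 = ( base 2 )1011101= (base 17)58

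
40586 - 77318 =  - 36732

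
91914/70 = 1313 + 2/35 = 1313.06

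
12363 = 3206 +9157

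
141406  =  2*70703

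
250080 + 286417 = 536497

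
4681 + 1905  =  6586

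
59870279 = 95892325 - 36022046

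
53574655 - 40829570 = 12745085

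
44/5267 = 44/5267 = 0.01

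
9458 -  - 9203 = 18661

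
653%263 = 127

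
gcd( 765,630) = 45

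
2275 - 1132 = 1143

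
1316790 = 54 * 24385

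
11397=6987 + 4410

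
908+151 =1059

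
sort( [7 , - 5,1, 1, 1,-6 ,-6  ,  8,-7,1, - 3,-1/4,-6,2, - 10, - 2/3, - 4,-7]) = [ - 10 , - 7, - 7, - 6,-6,-6, - 5, - 4, - 3, - 2/3,-1/4,  1,1, 1,1,2, 7, 8 ]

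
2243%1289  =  954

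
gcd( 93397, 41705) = 1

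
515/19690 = 103/3938 = 0.03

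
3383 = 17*199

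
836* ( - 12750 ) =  - 10659000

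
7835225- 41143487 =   -  33308262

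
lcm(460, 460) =460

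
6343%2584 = 1175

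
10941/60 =182 + 7/20 = 182.35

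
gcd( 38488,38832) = 8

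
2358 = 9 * 262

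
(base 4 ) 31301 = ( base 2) 1101110001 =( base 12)615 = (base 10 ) 881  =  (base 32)RH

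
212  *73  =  15476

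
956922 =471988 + 484934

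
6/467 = 6/467 = 0.01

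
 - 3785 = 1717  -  5502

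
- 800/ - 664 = 1 + 17/83 = 1.20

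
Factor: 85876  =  2^2*7^1*3067^1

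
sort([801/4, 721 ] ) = [ 801/4, 721]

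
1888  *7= 13216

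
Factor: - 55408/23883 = -2^4*3^(  -  1)*19^( - 1 )*419^( - 1)*3463^1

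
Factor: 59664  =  2^4* 3^1*11^1 * 113^1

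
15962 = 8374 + 7588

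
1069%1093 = 1069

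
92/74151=92/74151 = 0.00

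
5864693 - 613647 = 5251046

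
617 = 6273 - 5656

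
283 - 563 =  - 280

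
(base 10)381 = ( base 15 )1A6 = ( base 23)GD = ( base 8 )575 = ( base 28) dh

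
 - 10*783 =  - 7830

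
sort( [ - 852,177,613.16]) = [- 852,177 , 613.16]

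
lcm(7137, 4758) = 14274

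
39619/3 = 13206 + 1/3 = 13206.33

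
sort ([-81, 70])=[ - 81, 70 ]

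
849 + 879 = 1728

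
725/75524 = 725/75524 = 0.01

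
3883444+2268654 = 6152098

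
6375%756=327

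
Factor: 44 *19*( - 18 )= -15048=- 2^3*3^2 * 11^1*19^1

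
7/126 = 1/18  =  0.06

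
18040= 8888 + 9152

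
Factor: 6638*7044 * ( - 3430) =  - 160380186960 = -2^4*3^1*5^1*  7^3 *587^1*3319^1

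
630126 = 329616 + 300510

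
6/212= 3/106 =0.03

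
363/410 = 363/410 = 0.89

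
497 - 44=453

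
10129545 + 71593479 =81723024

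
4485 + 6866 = 11351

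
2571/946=2 + 679/946 = 2.72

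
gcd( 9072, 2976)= 48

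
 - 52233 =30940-83173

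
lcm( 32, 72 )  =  288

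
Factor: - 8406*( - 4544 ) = 2^7 * 3^2*71^1*467^1= 38196864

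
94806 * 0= 0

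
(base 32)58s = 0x151C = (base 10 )5404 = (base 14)1D80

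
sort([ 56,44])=[ 44,56 ] 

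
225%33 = 27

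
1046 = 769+277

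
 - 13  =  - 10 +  - 3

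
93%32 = 29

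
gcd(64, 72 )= 8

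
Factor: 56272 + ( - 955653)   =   - 899381= - 7^1*128483^1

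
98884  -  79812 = 19072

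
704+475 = 1179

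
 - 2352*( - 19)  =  44688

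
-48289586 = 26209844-74499430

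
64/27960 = 8/3495  =  0.00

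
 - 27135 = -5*5427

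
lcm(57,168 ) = 3192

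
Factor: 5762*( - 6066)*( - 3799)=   2^2 *3^2*29^1*43^1*67^1 * 131^1*337^1=132783757308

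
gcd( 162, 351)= 27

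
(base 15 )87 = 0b1111111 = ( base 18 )71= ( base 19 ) 6D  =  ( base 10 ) 127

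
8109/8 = 1013 + 5/8 = 1013.62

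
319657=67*4771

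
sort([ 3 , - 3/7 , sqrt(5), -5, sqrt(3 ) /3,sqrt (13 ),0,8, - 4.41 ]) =[ - 5, - 4.41  , - 3/7,0 , sqrt( 3 )/3 , sqrt ( 5),3, sqrt(13 ),8] 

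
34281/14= 2448 + 9/14 =2448.64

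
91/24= 91/24 = 3.79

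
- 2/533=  - 1 + 531/533 = - 0.00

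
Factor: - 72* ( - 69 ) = 2^3 * 3^3 * 23^1 = 4968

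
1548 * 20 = 30960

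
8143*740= 6025820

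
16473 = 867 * 19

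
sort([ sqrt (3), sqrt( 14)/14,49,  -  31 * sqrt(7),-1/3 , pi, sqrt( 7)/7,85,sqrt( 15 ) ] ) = [ - 31 * sqrt( 7), - 1/3,sqrt( 14 ) /14, sqrt( 7 ) /7,sqrt( 3 ), pi,sqrt( 15 ),49, 85] 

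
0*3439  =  0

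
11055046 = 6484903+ 4570143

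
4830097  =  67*72091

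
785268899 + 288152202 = 1073421101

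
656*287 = 188272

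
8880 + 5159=14039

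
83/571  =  83/571  =  0.15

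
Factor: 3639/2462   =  2^( - 1)*3^1 * 1213^1*1231^( - 1 ) 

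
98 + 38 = 136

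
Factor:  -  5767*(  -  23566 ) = 135905122 = 2^1*73^1 * 79^1*11783^1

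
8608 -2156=6452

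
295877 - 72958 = 222919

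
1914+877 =2791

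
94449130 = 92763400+1685730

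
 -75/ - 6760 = 15/1352 = 0.01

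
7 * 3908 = 27356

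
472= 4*118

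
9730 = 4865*2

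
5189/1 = 5189 =5189.00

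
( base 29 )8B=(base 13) 159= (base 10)243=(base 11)201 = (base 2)11110011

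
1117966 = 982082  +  135884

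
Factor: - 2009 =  - 7^2*41^1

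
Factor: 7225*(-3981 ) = -28762725 = - 3^1*5^2*17^2 *1327^1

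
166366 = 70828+95538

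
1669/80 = 20  +  69/80 = 20.86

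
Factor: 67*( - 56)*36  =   - 2^5 *3^2*7^1*67^1 = - 135072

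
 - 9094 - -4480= - 4614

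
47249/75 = 47249/75 = 629.99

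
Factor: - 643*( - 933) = 599919= 3^1*311^1*643^1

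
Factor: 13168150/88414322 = 5^2*223^1*503^( - 1)*1181^1 *87887^( - 1) = 6584075/44207161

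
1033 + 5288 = 6321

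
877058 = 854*1027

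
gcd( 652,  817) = 1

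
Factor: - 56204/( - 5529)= 2^2 * 3^( - 1)*19^ ( - 1)*97^( - 1)*14051^1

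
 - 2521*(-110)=277310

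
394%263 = 131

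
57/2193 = 19/731 = 0.03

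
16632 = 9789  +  6843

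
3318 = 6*553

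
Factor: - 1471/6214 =-2^( - 1)*13^ (-1 )* 239^ ( - 1 ) *1471^1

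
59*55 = 3245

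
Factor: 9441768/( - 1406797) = -1348824/200971 = - 2^3*3^1  *43^1* 1307^1*200971^( - 1)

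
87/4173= 29/1391 =0.02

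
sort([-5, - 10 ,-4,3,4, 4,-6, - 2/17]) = [-10,-6, - 5, - 4, - 2/17,3,4,4]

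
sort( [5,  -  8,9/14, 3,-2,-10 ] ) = [-10 , - 8, - 2,  9/14,3,5 ]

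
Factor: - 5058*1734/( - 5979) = 2^2*3^2*17^2*281^1 *1993^( - 1)=   2923524/1993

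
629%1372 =629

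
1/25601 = 1/25601 =0.00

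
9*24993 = 224937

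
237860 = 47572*5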